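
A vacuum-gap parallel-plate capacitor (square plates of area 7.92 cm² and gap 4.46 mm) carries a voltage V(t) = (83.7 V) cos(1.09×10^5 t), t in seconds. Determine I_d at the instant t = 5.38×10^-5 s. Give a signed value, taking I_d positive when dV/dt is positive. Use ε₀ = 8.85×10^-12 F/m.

5.83×10^-6 A

C = ε₀A/d = (8.85×10^-12)(7.92×10^-4)/(4.46×10^-3) = 1.572×10^-12 F. dV/dt = V₀ω·−sin(ωt); at ωt = 5.8642 rad this factor is 0.4068.
I_d = C dV/dt = (1.572×10^-12)(83.7)(1.09×10^5)(0.4068) = 5.83×10^-6 A.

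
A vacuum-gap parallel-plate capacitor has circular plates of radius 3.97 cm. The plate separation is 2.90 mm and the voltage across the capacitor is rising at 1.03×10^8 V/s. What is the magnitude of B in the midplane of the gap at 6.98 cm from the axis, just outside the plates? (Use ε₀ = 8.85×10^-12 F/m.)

I_d = C dV/dt with C = ε₀πR²/d = 1.511×10^-11 F, so I_d = (1.511×10^-11)(1.03×10^8) = 1.556×10^-3 A.
For r ≥ R the full I_d is enclosed: B = μ₀ I_d/(2πr) = (4π×10^-7)(1.556×10^-3)/(2π·0.0698) = 4.46×10^-9 T.

4.46×10^-9 T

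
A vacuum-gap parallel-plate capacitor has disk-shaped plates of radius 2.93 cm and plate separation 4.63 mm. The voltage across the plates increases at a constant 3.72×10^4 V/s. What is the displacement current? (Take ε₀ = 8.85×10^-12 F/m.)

E = V/d so dE/dt = (dV/dt)/d = 8.035×10^6 V/(m·s), and I_d = ε₀ A dE/dt = (8.85×10^-12)(2.697×10^-3)(8.035×10^6) = 1.92×10^-7 A.

1.92×10^-7 A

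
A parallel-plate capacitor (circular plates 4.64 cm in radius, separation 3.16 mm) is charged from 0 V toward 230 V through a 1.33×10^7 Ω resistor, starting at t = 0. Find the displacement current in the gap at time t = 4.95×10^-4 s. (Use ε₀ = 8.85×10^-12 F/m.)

C = ε₀A/d = (8.85×10^-12)(6.764×10^-3)/(3.16×10^-3) = 1.894×10^-11 F and τ = RC = 2.519×10^-4 s. I_d in the gap equals the RC charging current.
I_d(t) = (V₀/R) e^(−t/τ) = 1.729×10^-5 · e^(−1.965) = 2.42×10^-6 A.

2.42×10^-6 A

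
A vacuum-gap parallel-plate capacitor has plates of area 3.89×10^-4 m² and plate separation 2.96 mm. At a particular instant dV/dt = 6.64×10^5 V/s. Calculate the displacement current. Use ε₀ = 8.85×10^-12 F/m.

7.72×10^-7 A

C = ε₀A/d = (8.85×10^-12)(3.89×10^-4)/(2.96×10^-3) = 1.163×10^-12 F.
I_d = C dV/dt = (1.163×10^-12)(6.64×10^5) = 7.72×10^-7 A.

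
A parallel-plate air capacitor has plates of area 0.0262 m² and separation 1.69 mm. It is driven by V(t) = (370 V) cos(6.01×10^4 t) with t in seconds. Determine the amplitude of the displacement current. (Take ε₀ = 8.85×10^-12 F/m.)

3.05×10^-3 A

C = ε₀A/d = (8.85×10^-12)(0.0262)/(1.69×10^-3) = 1.372×10^-10 F; ω = 6.01×10^4 rad/s.
I_d = C dV/dt, so |I_d|_max = C V₀ ω = (1.372×10^-10)(370)(6.01×10^4) = 3.05×10^-3 A.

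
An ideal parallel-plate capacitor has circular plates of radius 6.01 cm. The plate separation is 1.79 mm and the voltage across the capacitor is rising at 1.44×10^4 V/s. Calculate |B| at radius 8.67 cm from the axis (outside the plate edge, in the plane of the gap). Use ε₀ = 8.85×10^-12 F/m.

dE/dt = (dV/dt)/d = 8.045×10^6 V/(m·s); I_d = ε₀(πR²)(dE/dt) = (8.85×10^-12)(0.01135)(8.045×10^6) = 8.081×10^-7 A.
With r > R the enclosed displacement current is the full I_d; B = μ₀ I_d / (2πr) = 1.86×10^-12 T.

1.86×10^-12 T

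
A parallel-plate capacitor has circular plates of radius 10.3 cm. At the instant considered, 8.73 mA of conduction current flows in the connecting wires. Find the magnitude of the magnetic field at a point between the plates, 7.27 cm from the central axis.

Between the plates the displacement current equals the wire current: I_d = 8.73 mA = 8.73×10^-3 A.
∮B·dl = μ₀ I_d,enc with I_d,enc = I_d r²/R² = 4.349×10^-3 A; so B = μ₀ I_d,enc/(2πr) = 1.20×10^-8 T.

1.20×10^-8 T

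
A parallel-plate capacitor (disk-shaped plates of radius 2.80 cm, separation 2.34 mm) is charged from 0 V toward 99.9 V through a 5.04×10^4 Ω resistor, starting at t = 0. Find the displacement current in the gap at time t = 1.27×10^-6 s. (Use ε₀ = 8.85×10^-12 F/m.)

C = ε₀A/d = (8.85×10^-12)(2.463×10^-3)/(2.34×10^-3) = 9.315×10^-12 F, so τ = RC = 4.695×10^-7 s.
The conduction current is I(t) = (V₀/R) e^(−t/τ), and the displacement current between the plates equals it.
t/τ = 2.705; I_d = (99.9/5.04×10^4) · e^(−2.705) = (1.982×10^-3)(0.06687) = 1.33×10^-4 A.

1.33×10^-4 A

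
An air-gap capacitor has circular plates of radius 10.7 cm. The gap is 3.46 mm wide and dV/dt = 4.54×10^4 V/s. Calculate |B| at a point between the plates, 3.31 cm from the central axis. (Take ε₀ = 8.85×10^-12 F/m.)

With E = V/d, dE/dt = 1.312×10^7 V/(m·s) and πR² = 0.03597 m², giving I_d = ε₀ πR² dE/dt = 4.177×10^-6 A.
For r < R the Ampère–Maxwell law gives B(2πr) = μ₀ I_d (r²/R²), so B = μ₀ I_d r/(2πR²) = (4π×10^-7)(4.177×10^-6)(0.0331)/(2π·0.107²) = 2.42×10^-12 T.

2.42×10^-12 T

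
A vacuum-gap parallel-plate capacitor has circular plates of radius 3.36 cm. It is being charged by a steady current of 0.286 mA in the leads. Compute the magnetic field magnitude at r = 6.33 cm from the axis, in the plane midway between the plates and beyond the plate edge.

By continuity the displacement current in the gap matches the conduction current: I_d = 2.86×10^-4 A.
For r ≥ R the full I_d is enclosed: B = μ₀ I_d/(2πr) = (4π×10^-7)(2.86×10^-4)/(2π·0.0633) = 9.04×10^-10 T.

9.04×10^-10 T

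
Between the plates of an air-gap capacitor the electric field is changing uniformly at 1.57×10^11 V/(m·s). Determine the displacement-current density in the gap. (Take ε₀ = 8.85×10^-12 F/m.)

The displacement-current density is ε₀ ∂E/∂t = (8.85×10^-12)(1.57×10^11) = 1.39 A/m².

1.39 A/m²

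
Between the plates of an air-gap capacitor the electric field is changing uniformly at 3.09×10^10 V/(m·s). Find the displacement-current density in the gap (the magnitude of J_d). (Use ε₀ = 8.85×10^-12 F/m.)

0.273 A/m²

J_d = ε₀ dE/dt = (8.85×10^-12)(3.09×10^10) = 0.273 A/m².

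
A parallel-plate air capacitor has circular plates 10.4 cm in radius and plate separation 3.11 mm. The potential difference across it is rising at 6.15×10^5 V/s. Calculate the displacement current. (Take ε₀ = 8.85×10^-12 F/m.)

E = V/d so dE/dt = (dV/dt)/d = 1.977×10^8 V/(m·s), and I_d = ε₀ A dE/dt = (8.85×10^-12)(0.03398)(1.977×10^8) = 5.95×10^-5 A.

5.95×10^-5 A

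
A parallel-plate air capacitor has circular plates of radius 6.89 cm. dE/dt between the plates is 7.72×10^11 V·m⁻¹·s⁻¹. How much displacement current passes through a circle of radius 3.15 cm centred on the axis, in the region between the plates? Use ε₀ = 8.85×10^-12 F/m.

0.0213 A

Through the whole plate area (πR² = 0.01491 m²), I_d = ε₀ πR² dE/dt = 0.1019 A.
Through an area πr² the displacement current is I_d·(πr²/πR²) = I_d (r/R)² = 0.0213 A.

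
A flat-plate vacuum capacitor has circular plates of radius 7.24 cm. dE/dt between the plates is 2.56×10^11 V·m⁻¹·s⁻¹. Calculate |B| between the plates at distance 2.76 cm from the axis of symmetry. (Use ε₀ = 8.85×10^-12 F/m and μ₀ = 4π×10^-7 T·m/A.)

I_d = ε₀ dΦ_E/dt = ε₀ πR² (dE/dt) = (8.85×10^-12)(0.01647)(2.56×10^11) = 0.03731 A through the full plate area.
∮B·dl = μ₀ I_d,enc with I_d,enc = I_d r²/R² = 5.422×10^-3 A; so B = μ₀ I_d,enc/(2πr) = 3.93×10^-8 T.

3.93×10^-8 T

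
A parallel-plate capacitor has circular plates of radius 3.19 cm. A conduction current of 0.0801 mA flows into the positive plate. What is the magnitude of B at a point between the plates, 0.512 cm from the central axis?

8.06×10^-11 T

Between the plates the displacement current equals the wire current: I_d = 0.0801 mA = 8.01×10^-5 A.
An Ampèrian loop of radius r encloses a fraction (r/R)² of I_d. Then B·2πr = μ₀ I_d (r/R)², giving B = μ₀ I_d r/(2πR²) = 8.06×10^-11 T.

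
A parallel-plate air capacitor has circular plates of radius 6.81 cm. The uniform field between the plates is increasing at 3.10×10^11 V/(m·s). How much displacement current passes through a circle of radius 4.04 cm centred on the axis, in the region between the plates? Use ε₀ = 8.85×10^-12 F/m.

I_d = ε₀ dΦ_E/dt = ε₀ πR² (dE/dt) = (8.85×10^-12)(0.01457)(3.10×10^11) = 0.03997 A through the full plate area.
Since J_d is uniform, the enclosed fraction is (r/R)² = 0.3519, giving I_d,enc = 0.0141 A.

0.0141 A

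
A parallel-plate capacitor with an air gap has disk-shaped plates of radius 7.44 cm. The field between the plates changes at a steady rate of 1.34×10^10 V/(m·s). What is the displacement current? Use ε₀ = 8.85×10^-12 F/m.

2.06×10^-3 A

I_d = ε₀ A (dE/dt) = (8.85×10^-12)(0.01739 m²)(1.34×10^10) = 2.06×10^-3 A.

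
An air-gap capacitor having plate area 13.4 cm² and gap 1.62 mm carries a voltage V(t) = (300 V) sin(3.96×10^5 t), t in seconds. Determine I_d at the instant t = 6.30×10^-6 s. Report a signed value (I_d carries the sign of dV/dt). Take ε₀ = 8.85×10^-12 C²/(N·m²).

-6.94×10^-4 A

dV/dt = (300)(3.96×10^5)·cos(2.4948) = -9.480×10^7 V/s.
I_d = C dV/dt with C = ε₀A/d = (8.85×10^-12)(1.34×10^-3)/(1.62×10^-3) = 7.320×10^-12 F, so I_d = (7.320×10^-12)(-9.480×10^7) = -6.94×10^-4 A.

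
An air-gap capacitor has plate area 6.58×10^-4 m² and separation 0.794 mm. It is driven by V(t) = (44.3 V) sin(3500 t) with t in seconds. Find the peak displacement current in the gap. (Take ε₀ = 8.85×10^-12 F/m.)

The displacement current equals the conduction current C dV/dt, which peaks at C V₀ ω.
With C = ε₀A/d = (8.85×10^-12)(6.58×10^-4)/(7.94×10^-4) = 7.334×10^-12 F and ω = 3500 rad/s, I_d,max = (7.334×10^-12)(44.3)(3500) = 1.14×10^-6 A.

1.14×10^-6 A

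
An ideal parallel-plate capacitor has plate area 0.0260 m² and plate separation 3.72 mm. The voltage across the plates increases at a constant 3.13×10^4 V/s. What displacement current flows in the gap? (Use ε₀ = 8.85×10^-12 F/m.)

The field between the plates is E = V/d, so dE/dt = (3.13×10^4)/(3.72×10^-3 m) = 8.414×10^6 V/(m·s).
I_d = ε₀ A (dE/dt) = (8.85×10^-12)(0.0260)(8.414×10^6) = 1.94×10^-6 A.

1.94×10^-6 A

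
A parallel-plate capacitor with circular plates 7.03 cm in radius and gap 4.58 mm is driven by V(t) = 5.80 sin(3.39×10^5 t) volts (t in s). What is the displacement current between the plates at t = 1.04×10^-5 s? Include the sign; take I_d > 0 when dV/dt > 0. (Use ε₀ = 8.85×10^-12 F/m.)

C = ε₀A/d = (8.85×10^-12)(0.01553)/(4.58×10^-3) = 3.001×10^-11 F. dV/dt = V₀ω·cos(ωt); at ωt = 3.5256 rad this factor is -0.9272.
I_d = C dV/dt = (3.001×10^-11)(5.80)(3.39×10^5)(-0.9272) = -5.47×10^-5 A.

-5.47×10^-5 A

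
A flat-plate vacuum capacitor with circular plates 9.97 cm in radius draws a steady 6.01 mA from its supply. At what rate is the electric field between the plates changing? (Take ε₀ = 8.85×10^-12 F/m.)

2.17×10^10 V/(m·s)

By continuity, I_d in the gap equals the 6.01 mA flowing in the wire.
Since I_d = ε₀ A dE/dt, dE/dt = I_d/(ε₀A) = (6.01×10^-3)/((8.85×10^-12)(0.03123)) = 2.17×10^10 V/(m·s).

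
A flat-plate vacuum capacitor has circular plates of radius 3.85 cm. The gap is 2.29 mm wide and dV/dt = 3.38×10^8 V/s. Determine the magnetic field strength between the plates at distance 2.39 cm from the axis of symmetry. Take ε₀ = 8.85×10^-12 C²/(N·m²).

1.96×10^-8 T

dE/dt = (dV/dt)/d = 1.476×10^11 V/(m·s); I_d = ε₀(πR²)(dE/dt) = (8.85×10^-12)(4.657×10^-3)(1.476×10^11) = 6.083×10^-3 A.
An Ampèrian loop of radius r encloses a fraction (r/R)² of I_d. Then B·2πr = μ₀ I_d (r/R)², giving B = μ₀ I_d r/(2πR²) = 1.96×10^-8 T.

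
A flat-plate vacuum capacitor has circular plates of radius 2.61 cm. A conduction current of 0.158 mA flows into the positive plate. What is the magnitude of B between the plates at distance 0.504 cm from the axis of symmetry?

No conduction current crosses the gap, so I_d there equals the 1.58×10^-4 A in the leads.
An Ampèrian loop of radius r encloses a fraction (r/R)² of I_d. Then B·2πr = μ₀ I_d (r/R)², giving B = μ₀ I_d r/(2πR²) = 2.34×10^-10 T.

2.34×10^-10 T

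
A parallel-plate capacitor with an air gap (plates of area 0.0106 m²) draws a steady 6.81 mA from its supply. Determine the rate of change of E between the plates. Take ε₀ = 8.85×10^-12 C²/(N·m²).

By continuity, I_d in the gap equals the 6.81 mA flowing in the wire.
Then dE/dt = I_d/(ε₀A) = 7.26×10^10 V/(m·s).

7.26×10^10 V/(m·s)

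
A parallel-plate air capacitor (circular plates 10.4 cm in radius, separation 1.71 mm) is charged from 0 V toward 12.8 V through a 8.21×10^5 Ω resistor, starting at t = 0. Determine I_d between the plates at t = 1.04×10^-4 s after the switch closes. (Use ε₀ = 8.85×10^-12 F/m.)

C = ε₀A/d = (8.85×10^-12)(0.03398)/(1.71×10^-3) = 1.759×10^-10 F and τ = RC = 1.444×10^-4 s. I_d in the gap equals the RC charging current.
I_d(t) = (V₀/R) e^(−t/τ) = 1.559×10^-5 · e^(−0.7202) = 7.59×10^-6 A.

7.59×10^-6 A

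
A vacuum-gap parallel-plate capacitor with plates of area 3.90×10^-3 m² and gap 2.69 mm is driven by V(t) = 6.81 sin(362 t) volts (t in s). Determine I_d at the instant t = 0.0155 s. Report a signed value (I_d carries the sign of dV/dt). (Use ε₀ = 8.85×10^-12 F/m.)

C = ε₀A/d = (8.85×10^-12)(3.90×10^-3)/(2.69×10^-3) = 1.283×10^-11 F. dV/dt = V₀ω·cos(ωt); at ωt = 5.611 rad this factor is 0.7825.
I_d = C dV/dt = (1.283×10^-11)(6.81)(362)(0.7825) = 2.47×10^-8 A.

2.47×10^-8 A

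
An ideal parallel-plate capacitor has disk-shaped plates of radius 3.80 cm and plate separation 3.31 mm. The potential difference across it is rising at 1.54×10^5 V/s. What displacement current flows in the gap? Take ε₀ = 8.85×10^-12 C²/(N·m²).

The displacement current equals the charging current C dV/dt. With C = ε₀A/d = (8.85×10^-12)(4.536×10^-3)/(3.31×10^-3) = 1.213×10^-11 F, I_d = (1.213×10^-11)(1.54×10^5) = 1.87×10^-6 A.

1.87×10^-6 A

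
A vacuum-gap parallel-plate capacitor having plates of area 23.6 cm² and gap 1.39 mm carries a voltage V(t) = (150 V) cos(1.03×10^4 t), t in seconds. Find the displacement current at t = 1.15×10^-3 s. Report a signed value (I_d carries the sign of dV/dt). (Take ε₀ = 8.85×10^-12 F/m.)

1.53×10^-5 A

C = ε₀A/d = (8.85×10^-12)(2.36×10^-3)/(1.39×10^-3) = 1.503×10^-11 F. dV/dt = V₀ω·−sin(ωt); at ωt = 11.845 rad this factor is 0.6604.
I_d = C dV/dt = (1.503×10^-11)(150)(1.03×10^4)(0.6604) = 1.53×10^-5 A.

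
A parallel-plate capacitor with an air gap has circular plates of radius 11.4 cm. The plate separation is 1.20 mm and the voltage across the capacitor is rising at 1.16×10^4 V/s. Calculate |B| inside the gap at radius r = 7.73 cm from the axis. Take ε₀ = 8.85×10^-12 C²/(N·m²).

dE/dt = (dV/dt)/d = 9.667×10^6 V/(m·s); I_d = ε₀(πR²)(dE/dt) = (8.85×10^-12)(0.04083)(9.667×10^6) = 3.493×10^-6 A.
For r < R the Ampère–Maxwell law gives B(2πr) = μ₀ I_d (r²/R²), so B = μ₀ I_d r/(2πR²) = (4π×10^-7)(3.493×10^-6)(0.0773)/(2π·0.114²) = 4.16×10^-12 T.

4.16×10^-12 T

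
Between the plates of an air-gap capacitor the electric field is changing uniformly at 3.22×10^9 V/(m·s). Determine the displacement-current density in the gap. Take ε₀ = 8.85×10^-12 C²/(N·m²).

The displacement-current density is ε₀ ∂E/∂t = (8.85×10^-12)(3.22×10^9) = 0.0285 A/m².

0.0285 A/m²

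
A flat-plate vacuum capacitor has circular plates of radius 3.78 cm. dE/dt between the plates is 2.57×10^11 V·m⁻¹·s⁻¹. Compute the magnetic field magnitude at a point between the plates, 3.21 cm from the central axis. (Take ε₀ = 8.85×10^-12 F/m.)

I_d = ε₀ dΦ_E/dt = ε₀ πR² (dE/dt) = (8.85×10^-12)(4.489×10^-3)(2.57×10^11) = 0.01021 A through the full plate area.
For r < R the Ampère–Maxwell law gives B(2πr) = μ₀ I_d (r²/R²), so B = μ₀ I_d r/(2πR²) = (4π×10^-7)(0.01021)(0.0321)/(2π·0.0378²) = 4.59×10^-8 T.

4.59×10^-8 T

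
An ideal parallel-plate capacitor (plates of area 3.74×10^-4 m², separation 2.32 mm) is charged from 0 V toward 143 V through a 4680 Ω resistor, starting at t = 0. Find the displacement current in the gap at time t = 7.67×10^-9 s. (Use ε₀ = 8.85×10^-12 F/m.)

C = ε₀A/d = (8.85×10^-12)(3.74×10^-4)/(2.32×10^-3) = 1.427×10^-12 F and τ = RC = 6.678×10^-9 s. I_d in the gap equals the RC charging current.
I_d(t) = (V₀/R) e^(−t/τ) = 0.03056 · e^(−1.149) = 9.69×10^-3 A.

9.69×10^-3 A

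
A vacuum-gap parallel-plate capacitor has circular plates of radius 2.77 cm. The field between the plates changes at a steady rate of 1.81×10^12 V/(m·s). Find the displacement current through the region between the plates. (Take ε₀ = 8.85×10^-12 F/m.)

With a uniform field, Φ_E = EA, so I_d = ε₀ A dE/dt = 0.0386 A.

0.0386 A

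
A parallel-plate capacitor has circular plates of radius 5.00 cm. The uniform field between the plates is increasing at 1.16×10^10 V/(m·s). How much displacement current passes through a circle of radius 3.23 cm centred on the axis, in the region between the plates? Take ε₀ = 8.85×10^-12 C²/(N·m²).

Through the whole plate area (πR² = 7.854×10^-3 m²), I_d = ε₀ πR² dE/dt = 8.063×10^-4 A.
Since J_d is uniform, the enclosed fraction is (r/R)² = 0.4173, giving I_d,enc = 3.36×10^-4 A.

3.36×10^-4 A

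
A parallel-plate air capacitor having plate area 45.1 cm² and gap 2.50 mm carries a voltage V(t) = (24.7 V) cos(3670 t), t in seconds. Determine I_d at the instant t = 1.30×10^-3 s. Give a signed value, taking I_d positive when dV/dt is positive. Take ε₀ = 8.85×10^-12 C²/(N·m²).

dE/dt = (V₀ω/d)·−sin(ωt) with ωt = 4.771 rad: (24.7)(3670)(0.9983)/(2.50×10^-3) = 3.620×10^7 V/(m·s).
I_d = ε₀ A dE/dt = (8.85×10^-12)(4.51×10^-3)(3.620×10^7) = 1.44×10^-6 A.

1.44×10^-6 A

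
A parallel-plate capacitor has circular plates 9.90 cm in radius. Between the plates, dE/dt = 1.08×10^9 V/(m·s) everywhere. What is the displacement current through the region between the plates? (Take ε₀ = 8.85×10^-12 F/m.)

2.94×10^-4 A

The displacement current is ε₀ times dΦ_E/dt = ε₀ A dE/dt = (8.85×10^-12)(0.03079)(1.08×10^9) = 2.94×10^-4 A.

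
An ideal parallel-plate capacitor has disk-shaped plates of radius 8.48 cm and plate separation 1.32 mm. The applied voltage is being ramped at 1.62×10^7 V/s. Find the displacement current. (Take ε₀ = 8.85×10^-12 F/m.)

2.45×10^-3 A

The displacement current equals the charging current C dV/dt. With C = ε₀A/d = (8.85×10^-12)(0.02259)/(1.32×10^-3) = 1.515×10^-10 F, I_d = (1.515×10^-10)(1.62×10^7) = 2.45×10^-3 A.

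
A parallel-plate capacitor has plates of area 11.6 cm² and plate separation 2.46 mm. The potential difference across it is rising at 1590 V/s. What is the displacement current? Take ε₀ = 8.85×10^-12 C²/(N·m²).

6.64×10^-9 A

The displacement current equals the charging current C dV/dt. With C = ε₀A/d = (8.85×10^-12)(1.16×10^-3)/(2.46×10^-3) = 4.173×10^-12 F, I_d = (4.173×10^-12)(1590) = 6.64×10^-9 A.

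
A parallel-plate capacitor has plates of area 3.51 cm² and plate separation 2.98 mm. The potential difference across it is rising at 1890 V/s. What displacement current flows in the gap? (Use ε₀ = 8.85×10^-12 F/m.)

1.97×10^-9 A

E = V/d so dE/dt = (dV/dt)/d = 6.342×10^5 V/(m·s), and I_d = ε₀ A dE/dt = (8.85×10^-12)(3.51×10^-4)(6.342×10^5) = 1.97×10^-9 A.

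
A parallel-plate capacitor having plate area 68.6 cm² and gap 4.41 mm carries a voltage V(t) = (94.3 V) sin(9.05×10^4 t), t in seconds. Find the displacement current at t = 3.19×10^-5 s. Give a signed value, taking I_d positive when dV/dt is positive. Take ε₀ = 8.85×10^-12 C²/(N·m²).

-1.14×10^-4 A

C = ε₀A/d = (8.85×10^-12)(6.86×10^-3)/(4.41×10^-3) = 1.377×10^-11 F. dV/dt = V₀ω·cos(ωt); at ωt = 2.88695 rad this factor is -0.9678.
I_d = C dV/dt = (1.377×10^-11)(94.3)(9.05×10^4)(-0.9678) = -1.14×10^-4 A.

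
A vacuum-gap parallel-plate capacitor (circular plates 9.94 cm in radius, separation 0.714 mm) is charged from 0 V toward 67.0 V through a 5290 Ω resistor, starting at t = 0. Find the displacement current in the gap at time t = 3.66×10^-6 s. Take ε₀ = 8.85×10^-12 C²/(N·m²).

2.10×10^-3 A

C = ε₀A/d = (8.85×10^-12)(0.03104)/(7.14×10^-4) = 3.847×10^-10 F, so τ = RC = 2.035×10^-6 s.
The conduction current is I(t) = (V₀/R) e^(−t/τ), and the displacement current between the plates equals it.
t/τ = 1.799; I_d = (67.0/5290) · e^(−1.799) = (0.01267)(0.1655) = 2.10×10^-3 A.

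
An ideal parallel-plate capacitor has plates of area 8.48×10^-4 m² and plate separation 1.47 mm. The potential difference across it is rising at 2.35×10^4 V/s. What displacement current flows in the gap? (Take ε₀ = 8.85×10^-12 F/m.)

E = V/d so dE/dt = (dV/dt)/d = 1.599×10^7 V/(m·s), and I_d = ε₀ A dE/dt = (8.85×10^-12)(8.48×10^-4)(1.599×10^7) = 1.20×10^-7 A.

1.20×10^-7 A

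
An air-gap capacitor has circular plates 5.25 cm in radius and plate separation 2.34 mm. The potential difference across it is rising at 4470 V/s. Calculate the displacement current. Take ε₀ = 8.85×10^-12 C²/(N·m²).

1.46×10^-7 A

C = ε₀A/d = (8.85×10^-12)(8.659×10^-3)/(2.34×10^-3) = 3.275×10^-11 F.
I_d = C dV/dt = (3.275×10^-11)(4470) = 1.46×10^-7 A.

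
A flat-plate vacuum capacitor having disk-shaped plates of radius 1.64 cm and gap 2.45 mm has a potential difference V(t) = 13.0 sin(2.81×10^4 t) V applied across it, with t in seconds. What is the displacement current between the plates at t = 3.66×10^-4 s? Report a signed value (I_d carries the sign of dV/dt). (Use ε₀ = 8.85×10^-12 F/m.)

-7.28×10^-7 A

dV/dt = (13.0)(2.81×10^4)·cos(10.2846) = -2.384×10^5 V/s.
I_d = C dV/dt with C = ε₀A/d = (8.85×10^-12)(8.450×10^-4)/(2.45×10^-3) = 3.052×10^-12 F, so I_d = (3.052×10^-12)(-2.384×10^5) = -7.28×10^-7 A.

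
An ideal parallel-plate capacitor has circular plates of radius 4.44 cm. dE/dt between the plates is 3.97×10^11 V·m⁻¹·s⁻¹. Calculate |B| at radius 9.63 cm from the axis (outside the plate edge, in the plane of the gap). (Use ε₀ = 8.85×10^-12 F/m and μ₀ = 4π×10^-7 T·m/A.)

4.52×10^-8 T

Through the whole plate area (πR² = 6.193×10^-3 m²), I_d = ε₀ πR² dE/dt = 0.02176 A.
With r > R the enclosed displacement current is the full I_d; B = μ₀ I_d / (2πr) = 4.52×10^-8 T.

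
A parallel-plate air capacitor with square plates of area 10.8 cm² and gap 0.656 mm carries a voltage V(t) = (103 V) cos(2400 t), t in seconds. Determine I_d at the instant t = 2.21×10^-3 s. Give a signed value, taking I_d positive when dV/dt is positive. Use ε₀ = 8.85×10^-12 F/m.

2.99×10^-6 A

dV/dt = (103)(2400)·−sin(5.304) = 2.052×10^5 V/s.
I_d = C dV/dt with C = ε₀A/d = (8.85×10^-12)(1.08×10^-3)/(6.56×10^-4) = 1.457×10^-11 F, so I_d = (1.457×10^-11)(2.052×10^5) = 2.99×10^-6 A.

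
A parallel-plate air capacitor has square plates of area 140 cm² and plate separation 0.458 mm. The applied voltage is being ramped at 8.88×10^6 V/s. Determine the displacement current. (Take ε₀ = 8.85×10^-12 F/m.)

2.40×10^-3 A

The displacement current equals the charging current C dV/dt. With C = ε₀A/d = (8.85×10^-12)(0.0140)/(4.58×10^-4) = 2.705×10^-10 F, I_d = (2.705×10^-10)(8.88×10^6) = 2.40×10^-3 A.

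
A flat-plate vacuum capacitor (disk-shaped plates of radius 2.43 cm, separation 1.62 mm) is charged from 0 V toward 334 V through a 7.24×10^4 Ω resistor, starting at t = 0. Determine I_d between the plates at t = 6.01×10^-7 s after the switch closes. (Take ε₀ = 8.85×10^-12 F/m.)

C = ε₀A/d = (8.85×10^-12)(1.855×10^-3)/(1.62×10^-3) = 1.013×10^-11 F, so τ = RC = 7.334×10^-7 s.
The conduction current is I(t) = (V₀/R) e^(−t/τ), and the displacement current between the plates equals it.
t/τ = 0.8195; I_d = (334/7.24×10^4) · e^(−0.8195) = (4.613×10^-3)(0.4407) = 2.03×10^-3 A.

2.03×10^-3 A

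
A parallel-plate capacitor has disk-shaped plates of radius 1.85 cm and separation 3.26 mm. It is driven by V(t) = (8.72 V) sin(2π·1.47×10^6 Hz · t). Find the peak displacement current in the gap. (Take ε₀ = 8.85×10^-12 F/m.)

C = ε₀A/d = (8.85×10^-12)(1.075×10^-3)/(3.26×10^-3) = 2.918×10^-12 F; ω = 2πf = 9.236×10^6 rad/s.
I_d = C dV/dt, so |I_d|_max = C V₀ ω = (2.918×10^-12)(8.72)(9.236×10^6) = 2.35×10^-4 A.

2.35×10^-4 A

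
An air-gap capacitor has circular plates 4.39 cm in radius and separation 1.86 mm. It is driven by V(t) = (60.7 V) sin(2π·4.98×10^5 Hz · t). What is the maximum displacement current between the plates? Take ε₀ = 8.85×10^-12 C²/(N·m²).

C = ε₀A/d = (8.85×10^-12)(6.055×10^-3)/(1.86×10^-3) = 2.881×10^-11 F; ω = 2πf = 3.129×10^6 rad/s.
I_d = C dV/dt, so |I_d|_max = C V₀ ω = (2.881×10^-11)(60.7)(3.129×10^6) = 5.47×10^-3 A.

5.47×10^-3 A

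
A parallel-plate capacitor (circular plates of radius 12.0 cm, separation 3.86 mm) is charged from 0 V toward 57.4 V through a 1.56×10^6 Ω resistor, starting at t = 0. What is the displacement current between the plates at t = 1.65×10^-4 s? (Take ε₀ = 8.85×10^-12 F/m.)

C = ε₀A/d = (8.85×10^-12)(0.04524)/(3.86×10^-3) = 1.037×10^-10 F and τ = RC = 1.618×10^-4 s. I_d in the gap equals the RC charging current.
I_d(t) = (V₀/R) e^(−t/τ) = 3.679×10^-5 · e^(−1.020) = 1.33×10^-5 A.

1.33×10^-5 A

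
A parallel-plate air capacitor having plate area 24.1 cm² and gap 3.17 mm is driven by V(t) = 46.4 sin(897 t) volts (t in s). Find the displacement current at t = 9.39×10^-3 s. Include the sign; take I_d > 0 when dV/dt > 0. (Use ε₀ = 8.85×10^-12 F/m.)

-1.51×10^-7 A

dE/dt = (V₀ω/d)·cos(ωt) with ωt = 8.42283 rad: (46.4)(897)(-0.5387)/(3.17×10^-3) = -7.073×10^6 V/(m·s).
I_d = ε₀ A dE/dt = (8.85×10^-12)(2.41×10^-3)(-7.073×10^6) = -1.51×10^-7 A.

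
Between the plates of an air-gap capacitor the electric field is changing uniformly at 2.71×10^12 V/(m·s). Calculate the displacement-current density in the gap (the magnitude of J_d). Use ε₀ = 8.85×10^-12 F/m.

24.0 A/m²

J_d = ε₀ dE/dt = (8.85×10^-12)(2.71×10^12) = 24.0 A/m².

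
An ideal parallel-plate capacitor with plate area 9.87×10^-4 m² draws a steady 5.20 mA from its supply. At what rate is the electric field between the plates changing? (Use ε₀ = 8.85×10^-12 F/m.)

The displacement current between the plates equals the conduction current, I_d = 5.20 mA.
Inverting I_d = ε₀ A dE/dt gives dE/dt = 5.20×10^-3 / (8.85×10^-12 · 9.87×10^-4) = 5.95×10^11 V/(m·s).

5.95×10^11 V/(m·s)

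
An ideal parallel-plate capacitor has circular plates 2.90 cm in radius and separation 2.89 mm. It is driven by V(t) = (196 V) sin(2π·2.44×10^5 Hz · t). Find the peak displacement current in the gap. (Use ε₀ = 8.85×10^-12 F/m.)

2.43×10^-3 A

C = ε₀A/d = (8.85×10^-12)(2.642×10^-3)/(2.89×10^-3) = 8.091×10^-12 F; ω = 2πf = 1.533×10^6 rad/s.
I_d = C dV/dt, so |I_d|_max = C V₀ ω = (8.091×10^-12)(196)(1.533×10^6) = 2.43×10^-3 A.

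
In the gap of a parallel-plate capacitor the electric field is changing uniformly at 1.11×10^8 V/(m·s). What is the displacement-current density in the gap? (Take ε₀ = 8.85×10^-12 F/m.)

The displacement-current density is ε₀ ∂E/∂t = (8.85×10^-12)(1.11×10^8) = 9.82×10^-4 A/m².

9.82×10^-4 A/m²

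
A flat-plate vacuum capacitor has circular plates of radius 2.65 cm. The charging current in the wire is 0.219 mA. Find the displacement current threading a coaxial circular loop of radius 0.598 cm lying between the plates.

Between the plates the displacement current equals the wire current: I_d = 0.219 mA = 2.19×10^-4 A.
Through an area πr² the displacement current is I_d·(πr²/πR²) = I_d (r/R)² = 1.12×10^-5 A.

1.12×10^-5 A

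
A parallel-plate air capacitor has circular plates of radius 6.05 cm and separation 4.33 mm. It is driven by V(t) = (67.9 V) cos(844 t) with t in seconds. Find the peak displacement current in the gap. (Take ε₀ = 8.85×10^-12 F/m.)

C = ε₀A/d = (8.85×10^-12)(0.01150)/(4.33×10^-3) = 2.350×10^-11 F; ω = 844 rad/s.
I_d = C dV/dt, so |I_d|_max = C V₀ ω = (2.350×10^-11)(67.9)(844) = 1.35×10^-6 A.

1.35×10^-6 A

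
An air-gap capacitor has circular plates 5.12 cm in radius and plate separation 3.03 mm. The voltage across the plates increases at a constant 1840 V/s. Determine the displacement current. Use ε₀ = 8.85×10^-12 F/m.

C = ε₀A/d = (8.85×10^-12)(8.235×10^-3)/(3.03×10^-3) = 2.405×10^-11 F.
I_d = C dV/dt = (2.405×10^-11)(1840) = 4.43×10^-8 A.

4.43×10^-8 A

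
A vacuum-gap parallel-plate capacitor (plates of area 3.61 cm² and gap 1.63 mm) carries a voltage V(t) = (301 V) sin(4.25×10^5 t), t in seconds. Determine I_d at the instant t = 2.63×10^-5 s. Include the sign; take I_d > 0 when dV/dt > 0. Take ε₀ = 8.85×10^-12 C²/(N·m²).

4.54×10^-5 A

dV/dt = (301)(4.25×10^5)·cos(11.1775) = 2.314×10^7 V/s.
I_d = C dV/dt with C = ε₀A/d = (8.85×10^-12)(3.61×10^-4)/(1.63×10^-3) = 1.960×10^-12 F, so I_d = (1.960×10^-12)(2.314×10^7) = 4.54×10^-5 A.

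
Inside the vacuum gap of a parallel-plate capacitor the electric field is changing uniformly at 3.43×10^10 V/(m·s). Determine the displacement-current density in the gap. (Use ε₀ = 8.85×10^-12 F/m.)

J_d = ε₀ ∂E/∂t, so J_d = 0.304 A/m².

0.304 A/m²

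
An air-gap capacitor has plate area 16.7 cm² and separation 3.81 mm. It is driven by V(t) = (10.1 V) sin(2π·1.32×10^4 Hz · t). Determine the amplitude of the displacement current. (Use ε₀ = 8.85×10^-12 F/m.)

(dE/dt)_max = V₀ω/d = 2.199×10^8 V/(m·s); ω = 2πf = 8.294×10^4 rad/s.
I_d,max = ε₀ A (dE/dt)_max = (8.85×10^-12)(1.67×10^-3)(2.199×10^8) = 3.25×10^-6 A.

3.25×10^-6 A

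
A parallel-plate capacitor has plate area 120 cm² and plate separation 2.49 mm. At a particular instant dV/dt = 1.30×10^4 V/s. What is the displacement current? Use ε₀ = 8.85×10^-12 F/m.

5.54×10^-7 A

The displacement current equals the charging current C dV/dt. With C = ε₀A/d = (8.85×10^-12)(0.0120)/(2.49×10^-3) = 4.265×10^-11 F, I_d = (4.265×10^-11)(1.30×10^4) = 5.54×10^-7 A.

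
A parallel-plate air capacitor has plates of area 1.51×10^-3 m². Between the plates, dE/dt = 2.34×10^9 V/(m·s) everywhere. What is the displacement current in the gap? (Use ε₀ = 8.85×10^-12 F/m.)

3.13×10^-5 A

I_d = ε₀ A (dE/dt) = (8.85×10^-12)(1.51×10^-3 m²)(2.34×10^9) = 3.13×10^-5 A.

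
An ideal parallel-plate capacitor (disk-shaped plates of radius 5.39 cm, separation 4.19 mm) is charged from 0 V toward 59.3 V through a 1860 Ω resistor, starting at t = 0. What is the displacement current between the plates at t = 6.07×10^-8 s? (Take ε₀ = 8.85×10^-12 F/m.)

C = ε₀A/d = (8.85×10^-12)(9.127×10^-3)/(4.19×10^-3) = 1.928×10^-11 F, so τ = RC = 3.586×10^-8 s.
The conduction current is I(t) = (V₀/R) e^(−t/τ), and the displacement current between the plates equals it.
t/τ = 1.693; I_d = (59.3/1860) · e^(−1.693) = (0.03188)(0.1840) = 5.87×10^-3 A.

5.87×10^-3 A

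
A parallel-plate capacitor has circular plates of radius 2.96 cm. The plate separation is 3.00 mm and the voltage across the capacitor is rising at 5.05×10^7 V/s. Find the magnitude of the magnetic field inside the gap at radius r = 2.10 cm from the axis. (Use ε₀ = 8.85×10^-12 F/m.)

I_d = C dV/dt with C = ε₀πR²/d = 8.121×10^-12 F, so I_d = (8.121×10^-12)(5.05×10^7) = 4.101×10^-4 A.
∮B·dl = μ₀ I_d,enc with I_d,enc = I_d r²/R² = 2.064×10^-4 A; so B = μ₀ I_d,enc/(2πr) = 1.97×10^-9 T.

1.97×10^-9 T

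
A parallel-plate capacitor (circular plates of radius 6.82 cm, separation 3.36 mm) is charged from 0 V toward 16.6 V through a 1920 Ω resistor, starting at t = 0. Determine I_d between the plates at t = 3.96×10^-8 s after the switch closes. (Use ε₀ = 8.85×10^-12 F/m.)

5.06×10^-3 A

C = ε₀A/d = (8.85×10^-12)(0.01461)/(3.36×10^-3) = 3.848×10^-11 F, so τ = RC = 7.388×10^-8 s.
The conduction current is I(t) = (V₀/R) e^(−t/τ), and the displacement current between the plates equals it.
t/τ = 0.5360; I_d = (16.6/1920) · e^(−0.5360) = (8.646×10^-3)(0.5851) = 5.06×10^-3 A.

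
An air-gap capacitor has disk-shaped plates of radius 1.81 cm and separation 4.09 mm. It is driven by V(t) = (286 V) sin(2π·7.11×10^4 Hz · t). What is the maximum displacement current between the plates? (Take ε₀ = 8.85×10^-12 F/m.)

The displacement current equals the conduction current C dV/dt, which peaks at C V₀ ω.
With C = ε₀A/d = (8.85×10^-12)(1.029×10^-3)/(4.09×10^-3) = 2.227×10^-12 F and ω = 2πf = 4.467×10^5 rad/s, I_d,max = (2.227×10^-12)(286)(4.467×10^5) = 2.85×10^-4 A.

2.85×10^-4 A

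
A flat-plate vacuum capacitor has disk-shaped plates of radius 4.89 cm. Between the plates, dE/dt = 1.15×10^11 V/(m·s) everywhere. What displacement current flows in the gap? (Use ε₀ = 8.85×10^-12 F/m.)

I_d = ε₀ A (dE/dt) = (8.85×10^-12)(7.512×10^-3 m²)(1.15×10^11) = 7.65×10^-3 A.

7.65×10^-3 A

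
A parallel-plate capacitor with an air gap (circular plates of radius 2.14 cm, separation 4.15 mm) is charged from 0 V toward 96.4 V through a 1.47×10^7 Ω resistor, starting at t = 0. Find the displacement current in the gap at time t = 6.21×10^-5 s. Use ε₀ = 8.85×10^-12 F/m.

C = ε₀A/d = (8.85×10^-12)(1.439×10^-3)/(4.15×10^-3) = 3.069×10^-12 F, so τ = RC = 4.511×10^-5 s.
The conduction current is I(t) = (V₀/R) e^(−t/τ), and the displacement current between the plates equals it.
t/τ = 1.377; I_d = (96.4/1.47×10^7) · e^(−1.377) = (6.558×10^-6)(0.2523) = 1.65×10^-6 A.

1.65×10^-6 A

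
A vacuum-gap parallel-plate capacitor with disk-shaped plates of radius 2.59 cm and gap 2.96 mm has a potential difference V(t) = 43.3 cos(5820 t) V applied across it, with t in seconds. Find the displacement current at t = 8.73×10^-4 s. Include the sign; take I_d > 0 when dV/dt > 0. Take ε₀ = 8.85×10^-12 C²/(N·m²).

1.48×10^-6 A

dE/dt = (V₀ω/d)·−sin(ωt) with ωt = 5.08086 rad: (43.3)(5820)(0.9329)/(2.96×10^-3) = 7.942×10^7 V/(m·s).
I_d = ε₀ A dE/dt = (8.85×10^-12)(2.107×10^-3)(7.942×10^7) = 1.48×10^-6 A.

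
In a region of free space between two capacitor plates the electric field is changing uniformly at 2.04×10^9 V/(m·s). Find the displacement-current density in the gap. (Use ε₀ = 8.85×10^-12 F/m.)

J_d = ε₀ dE/dt = (8.85×10^-12)(2.04×10^9) = 0.0181 A/m².

0.0181 A/m²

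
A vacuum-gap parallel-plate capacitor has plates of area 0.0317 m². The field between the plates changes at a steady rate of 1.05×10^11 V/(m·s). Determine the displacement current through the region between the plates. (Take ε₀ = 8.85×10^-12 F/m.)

0.0295 A

The displacement current is ε₀ times dΦ_E/dt = ε₀ A dE/dt = (8.85×10^-12)(0.0317)(1.05×10^11) = 0.0295 A.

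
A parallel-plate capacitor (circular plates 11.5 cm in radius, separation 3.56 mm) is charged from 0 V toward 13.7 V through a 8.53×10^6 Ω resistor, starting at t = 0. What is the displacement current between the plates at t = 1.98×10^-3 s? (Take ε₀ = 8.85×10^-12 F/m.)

1.70×10^-7 A

C = ε₀A/d = (8.85×10^-12)(0.04155)/(3.56×10^-3) = 1.033×10^-10 F and τ = RC = 8.811×10^-4 s. I_d in the gap equals the RC charging current.
I_d(t) = (V₀/R) e^(−t/τ) = 1.606×10^-6 · e^(−2.247) = 1.70×10^-7 A.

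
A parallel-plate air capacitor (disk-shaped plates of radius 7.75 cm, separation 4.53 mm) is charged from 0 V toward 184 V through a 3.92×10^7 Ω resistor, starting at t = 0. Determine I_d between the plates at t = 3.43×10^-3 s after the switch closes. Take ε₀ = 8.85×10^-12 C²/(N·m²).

4.37×10^-7 A

C = ε₀A/d = (8.85×10^-12)(0.01887)/(4.53×10^-3) = 3.687×10^-11 F, so τ = RC = 1.445×10^-3 s.
The conduction current is I(t) = (V₀/R) e^(−t/τ), and the displacement current between the plates equals it.
t/τ = 2.374; I_d = (184/3.92×10^7) · e^(−2.374) = (4.694×10^-6)(0.09311) = 4.37×10^-7 A.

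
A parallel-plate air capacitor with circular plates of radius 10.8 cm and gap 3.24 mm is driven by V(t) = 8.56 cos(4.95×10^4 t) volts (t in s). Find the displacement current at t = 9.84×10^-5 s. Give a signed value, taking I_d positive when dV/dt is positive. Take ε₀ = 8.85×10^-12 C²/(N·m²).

4.19×10^-5 A

dV/dt = (8.56)(4.95×10^4)·−sin(4.8708) = 4.184×10^5 V/s.
I_d = C dV/dt with C = ε₀A/d = (8.85×10^-12)(0.03664)/(3.24×10^-3) = 1.001×10^-10 F, so I_d = (1.001×10^-10)(4.184×10^5) = 4.19×10^-5 A.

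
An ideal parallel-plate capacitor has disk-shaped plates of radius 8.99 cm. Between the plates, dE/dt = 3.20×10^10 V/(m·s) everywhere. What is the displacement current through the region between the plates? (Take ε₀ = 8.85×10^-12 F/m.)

7.19×10^-3 A

With a uniform field, Φ_E = EA, so I_d = ε₀ A dE/dt = 7.19×10^-3 A.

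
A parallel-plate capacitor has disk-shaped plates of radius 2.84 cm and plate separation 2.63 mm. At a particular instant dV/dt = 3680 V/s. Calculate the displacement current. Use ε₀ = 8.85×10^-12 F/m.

The field between the plates is E = V/d, so dE/dt = (3680)/(2.63×10^-3 m) = 1.399×10^6 V/(m·s).
I_d = ε₀ A (dE/dt) = (8.85×10^-12)(2.534×10^-3)(1.399×10^6) = 3.14×10^-8 A.

3.14×10^-8 A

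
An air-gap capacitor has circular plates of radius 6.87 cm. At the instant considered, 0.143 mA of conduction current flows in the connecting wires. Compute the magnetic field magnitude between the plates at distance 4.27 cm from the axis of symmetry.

2.59×10^-10 T

Between the plates the displacement current equals the wire current: I_d = 0.143 mA = 1.43×10^-4 A.
∮B·dl = μ₀ I_d,enc with I_d,enc = I_d r²/R² = 5.524×10^-5 A; so B = μ₀ I_d,enc/(2πr) = 2.59×10^-10 T.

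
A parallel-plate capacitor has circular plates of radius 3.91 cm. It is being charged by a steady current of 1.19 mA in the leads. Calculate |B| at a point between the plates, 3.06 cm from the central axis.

By continuity the displacement current in the gap matches the conduction current: I_d = 1.19×10^-3 A.
For r < R the Ampère–Maxwell law gives B(2πr) = μ₀ I_d (r²/R²), so B = μ₀ I_d r/(2πR²) = (4π×10^-7)(1.19×10^-3)(0.0306)/(2π·0.0391²) = 4.76×10^-9 T.

4.76×10^-9 T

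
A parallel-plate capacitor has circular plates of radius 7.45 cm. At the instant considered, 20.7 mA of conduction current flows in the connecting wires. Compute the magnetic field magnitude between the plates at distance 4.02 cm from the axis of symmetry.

3.00×10^-8 T

By continuity the displacement current in the gap matches the conduction current: I_d = 0.0207 A.
For r < R the Ampère–Maxwell law gives B(2πr) = μ₀ I_d (r²/R²), so B = μ₀ I_d r/(2πR²) = (4π×10^-7)(0.0207)(0.0402)/(2π·0.0745²) = 3.00×10^-8 T.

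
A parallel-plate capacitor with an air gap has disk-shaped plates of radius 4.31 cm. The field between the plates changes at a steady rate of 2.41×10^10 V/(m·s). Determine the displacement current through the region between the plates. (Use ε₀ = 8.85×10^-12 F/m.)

1.24×10^-3 A

The displacement current is ε₀ times dΦ_E/dt = ε₀ A dE/dt = (8.85×10^-12)(5.836×10^-3)(2.41×10^10) = 1.24×10^-3 A.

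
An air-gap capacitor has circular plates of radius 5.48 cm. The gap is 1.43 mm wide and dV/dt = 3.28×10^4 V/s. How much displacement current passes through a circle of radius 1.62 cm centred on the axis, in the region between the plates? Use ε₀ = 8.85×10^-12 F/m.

1.67×10^-7 A

dE/dt = (dV/dt)/d = 2.294×10^7 V/(m·s); I_d = ε₀(πR²)(dE/dt) = (8.85×10^-12)(9.434×10^-3)(2.294×10^7) = 1.915×10^-6 A.
Since J_d is uniform, the enclosed fraction is (r/R)² = 0.08739, giving I_d,enc = 1.67×10^-7 A.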